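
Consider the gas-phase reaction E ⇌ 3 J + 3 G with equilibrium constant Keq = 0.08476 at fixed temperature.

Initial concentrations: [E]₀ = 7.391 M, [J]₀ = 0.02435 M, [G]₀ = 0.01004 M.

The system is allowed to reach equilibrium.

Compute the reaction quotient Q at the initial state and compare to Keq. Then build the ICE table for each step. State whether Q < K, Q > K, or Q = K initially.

Q₀ = 1.9769e-12 vs Keq = 0.08476 ⇒ Q<K, forward
Step 1:
                   E          J          G
  Initial      7.391    0.02435    0.01004
  Change     -0.3005     0.9015     0.9015
  Equil        7.091     0.9258     0.9115
  solve Keq expr → x = 0.3005; check Q = 0.08476

Q₀ = 1.9769e-12; Q < K (proceeds forward)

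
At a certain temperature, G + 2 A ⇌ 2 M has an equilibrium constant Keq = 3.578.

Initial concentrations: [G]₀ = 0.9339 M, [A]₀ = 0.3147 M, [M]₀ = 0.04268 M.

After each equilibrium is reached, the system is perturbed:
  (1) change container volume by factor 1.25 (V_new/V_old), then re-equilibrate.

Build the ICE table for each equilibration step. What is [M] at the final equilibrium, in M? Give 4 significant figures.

Q₀ = 0.01969 vs Keq = 3.578 ⇒ Q<K, forward
Step 1:
                   G          A          M
  I           0.9339     0.3147    0.04268
  C         -0.09203    -0.1841     0.1841
  E           0.8419     0.1306     0.2267
  solve Keq expr → x = 0.09203; check Q = 3.578
Then change container volume by factor 1.25 (V_new/V_old).
Step 2:
                   G          A          M
  I           0.6735     0.1045     0.1814
  C         0.003659   0.007318  -0.007318
  E           0.6772     0.1118     0.1741
  solve Keq expr → x = -0.003659; check Q = 3.578

[M]_eq = 0.1741 M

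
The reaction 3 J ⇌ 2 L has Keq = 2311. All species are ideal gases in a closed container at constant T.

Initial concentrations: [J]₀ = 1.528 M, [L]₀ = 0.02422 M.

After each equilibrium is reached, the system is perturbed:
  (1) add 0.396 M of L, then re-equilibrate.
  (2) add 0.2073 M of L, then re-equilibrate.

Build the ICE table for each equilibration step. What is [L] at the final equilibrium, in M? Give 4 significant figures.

[L]_eq = 1.578 M

Q₀ = 1.6443e-04 vs Keq = 2311 ⇒ Q<K, forward
Step 1:
                   J          L
  init         1.528    0.02422
  Δ           -1.453     0.9685
  eq         0.07527     0.9927
  solve Keq expr → x = 0.4842; check Q = 2311
Then add 0.396 M of L.
Step 2:
                   J          L
  init       0.07527      1.389
  Δ          0.01833   -0.01222
  eq         0.09359      1.376
  solve Keq expr → x = -0.006109; check Q = 2311
Then add 0.2073 M of L.
Step 3:
                   J          L
  init       0.09359      1.584
  Δ         0.008918  -0.005945
  eq          0.1025      1.578
  solve Keq expr → x = -0.002973; check Q = 2311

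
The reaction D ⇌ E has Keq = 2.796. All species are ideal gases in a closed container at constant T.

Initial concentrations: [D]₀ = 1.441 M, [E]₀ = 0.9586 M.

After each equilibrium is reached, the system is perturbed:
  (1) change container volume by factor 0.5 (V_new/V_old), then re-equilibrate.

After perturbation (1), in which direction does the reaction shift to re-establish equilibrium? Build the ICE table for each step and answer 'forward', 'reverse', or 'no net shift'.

Q₀ = 0.6652 vs Keq = 2.796 ⇒ Q<K, forward
Step 1:
                   D          E
  I            1.441     0.9586
  C          -0.8089     0.8089
  E           0.6321      1.767
  solve Keq expr → x = 0.8089; check Q = 2.796
Then change container volume by factor 0.5 (V_new/V_old).
Step 2:
                   D          E
  I            1.264      3.535
  C                0          0
  E            1.264      3.535
  solve Keq expr → x = 0; check Q = 2.796

Direction: no net shift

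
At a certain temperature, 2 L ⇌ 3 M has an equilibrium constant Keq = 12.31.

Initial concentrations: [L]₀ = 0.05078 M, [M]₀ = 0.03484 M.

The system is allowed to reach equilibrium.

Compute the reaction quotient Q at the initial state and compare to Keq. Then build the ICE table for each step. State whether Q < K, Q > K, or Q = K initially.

Q₀ = 0.0164 vs Keq = 12.31 ⇒ Q<K, forward
Step 1:
                   L          M
  I          0.05078    0.03484
  C         -0.04205    0.06307
  E         0.008732    0.09791
  solve Keq expr → x = 0.02102; check Q = 12.31

Q₀ = 0.0164; Q < K (proceeds forward)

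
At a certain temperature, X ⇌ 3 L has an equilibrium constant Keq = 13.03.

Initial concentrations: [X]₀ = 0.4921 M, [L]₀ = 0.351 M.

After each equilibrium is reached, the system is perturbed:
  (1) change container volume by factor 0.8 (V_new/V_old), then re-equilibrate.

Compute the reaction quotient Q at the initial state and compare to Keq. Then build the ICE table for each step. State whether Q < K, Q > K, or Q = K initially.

Q₀ = 0.08788; Q < K (proceeds forward)

Q₀ = 0.08788 vs Keq = 13.03 ⇒ Q<K, forward
Step 1:
                    X           L
  I            0.4921       0.351
  C           -0.3196      0.9589
  E            0.1725        1.31
  solve Keq expr → x = 0.3196; check Q = 13.03
Then change container volume by factor 0.8 (V_new/V_old).
Step 2:
                    X           L
  I            0.2156       1.637
  C           0.04486     -0.1346
  E            0.2605       1.503
  solve Keq expr → x = -0.04486; check Q = 13.03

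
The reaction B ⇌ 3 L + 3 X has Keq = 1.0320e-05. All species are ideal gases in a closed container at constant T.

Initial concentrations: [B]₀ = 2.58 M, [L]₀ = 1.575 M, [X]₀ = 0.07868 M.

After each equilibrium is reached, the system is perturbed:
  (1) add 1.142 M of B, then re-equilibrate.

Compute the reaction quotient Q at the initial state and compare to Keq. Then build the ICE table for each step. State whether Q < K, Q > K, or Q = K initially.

Q₀ = 7.3759e-04; Q > K (proceeds reverse)

Q₀ = 7.3759e-04 vs Keq = 1.0320e-05 ⇒ Q>K, reverse
Step 1:
                  B         L         X
  init         2.58     1.575   0.07868
  Δ         0.01964  -0.05893  -0.05893
  eq            2.6     1.516   0.01975
  solve Keq expr → x = -0.01964; check Q = 1.0320e-05
Then add 1.142 M of B.
Step 2:
                  B         L         X
  init        3.742     1.516   0.01975
  Δ       -8.3662e-04   0.00251   0.00251
  eq          3.741     1.519   0.02226
  solve Keq expr → x = 8.3662e-04; check Q = 1.0320e-05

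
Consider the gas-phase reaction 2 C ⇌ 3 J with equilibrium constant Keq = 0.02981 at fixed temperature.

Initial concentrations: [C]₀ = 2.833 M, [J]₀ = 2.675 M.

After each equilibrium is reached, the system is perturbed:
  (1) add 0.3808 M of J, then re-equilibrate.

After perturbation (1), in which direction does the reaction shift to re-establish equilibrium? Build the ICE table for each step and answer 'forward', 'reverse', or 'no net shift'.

Direction: reverse

Q₀ = 2.385 vs Keq = 0.02981 ⇒ Q>K, reverse
Step 1:
                  C         J
  Initial     2.833     2.675
  Change      1.255    -1.882
  Equil       4.088    0.7927
  solve Keq expr → x = -0.6274; check Q = 0.02981
Then add 0.3808 M of J.
Step 2:
                  C         J
  Initial     4.088     1.174
  Change     0.2339   -0.3508
  Equil       4.322    0.8227
  solve Keq expr → x = -0.1169; check Q = 0.02981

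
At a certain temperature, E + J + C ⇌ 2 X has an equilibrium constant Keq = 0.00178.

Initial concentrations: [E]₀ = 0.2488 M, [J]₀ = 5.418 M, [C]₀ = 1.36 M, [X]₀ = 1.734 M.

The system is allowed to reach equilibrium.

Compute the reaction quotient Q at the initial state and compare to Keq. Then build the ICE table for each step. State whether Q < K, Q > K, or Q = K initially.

Q₀ = 1.64 vs Keq = 0.00178 ⇒ Q>K, reverse
Step 1:
                    E           J           C           X
  Initial      0.2488       5.418        1.36       1.734
  Change       0.7885      0.7885      0.7885      -1.577
  Equil         1.037       6.207       2.149      0.1569
  solve Keq expr → x = -0.7885; check Q = 0.00178

Q₀ = 1.64; Q > K (proceeds reverse)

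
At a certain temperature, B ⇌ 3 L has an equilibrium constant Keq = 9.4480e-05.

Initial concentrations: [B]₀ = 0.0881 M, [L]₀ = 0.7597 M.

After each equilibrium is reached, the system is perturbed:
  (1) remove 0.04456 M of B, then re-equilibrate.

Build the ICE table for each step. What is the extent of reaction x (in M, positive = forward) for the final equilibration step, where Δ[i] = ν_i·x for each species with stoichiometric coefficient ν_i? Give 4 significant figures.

x = -4.8864e-04 M

Q₀ = 4.977 vs Keq = 9.4480e-05 ⇒ Q>K, reverse
Step 1:
                   B          L
  init        0.0881     0.7597
  Δ           0.2427    -0.7282
  eq          0.3308     0.0315
  solve Keq expr → x = -0.2427; check Q = 9.4480e-05
Then remove 0.04456 M of B.
Step 2:
                   B          L
  init        0.2863     0.0315
  Δ       4.8864e-04  -0.001466
  eq          0.2868    0.03003
  solve Keq expr → x = -4.8864e-04; check Q = 9.4480e-05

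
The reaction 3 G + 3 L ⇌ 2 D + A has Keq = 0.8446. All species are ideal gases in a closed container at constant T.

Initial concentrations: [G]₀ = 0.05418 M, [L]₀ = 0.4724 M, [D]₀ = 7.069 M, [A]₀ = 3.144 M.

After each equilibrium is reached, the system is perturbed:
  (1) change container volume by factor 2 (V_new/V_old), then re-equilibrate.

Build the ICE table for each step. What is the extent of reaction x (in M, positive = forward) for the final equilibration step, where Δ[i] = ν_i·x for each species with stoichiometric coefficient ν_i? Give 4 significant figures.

Q₀ = 9.3703e+06 vs Keq = 0.8446 ⇒ Q>K, reverse
Step 1:
                    G           L           D           A
  init        0.05418      0.4724       7.069       3.144
  Δ             1.901       1.901      -1.268     -0.6338
  eq            1.956       2.374       5.801        2.51
  solve Keq expr → x = -0.6338; check Q = 0.8446
Then change container volume by factor 2 (V_new/V_old).
Step 2:
                    G           L           D           A
  init         0.9778       1.187       2.901       1.255
  Δ            0.3743      0.3743     -0.2496     -0.1248
  eq            1.352       1.561       2.651        1.13
  solve Keq expr → x = -0.1248; check Q = 0.8446

x = -0.1248 M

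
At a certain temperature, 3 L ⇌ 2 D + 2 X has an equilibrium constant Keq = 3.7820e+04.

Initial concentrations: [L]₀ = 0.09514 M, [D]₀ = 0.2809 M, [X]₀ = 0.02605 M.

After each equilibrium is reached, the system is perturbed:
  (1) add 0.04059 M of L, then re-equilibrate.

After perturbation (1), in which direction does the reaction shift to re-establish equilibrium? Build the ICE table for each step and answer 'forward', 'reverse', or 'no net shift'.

Q₀ = 0.06218 vs Keq = 3.7820e+04 ⇒ Q<K, forward
Step 1:
                   L          D          X
  Initial    0.09514     0.2809    0.02605
  Change    -0.09226    0.06151    0.06151
  Equil     0.002875     0.3424    0.08756
  solve Keq expr → x = 0.03075; check Q = 3.7820e+04
Then add 0.04059 M of L.
Step 2:
                   L          D          X
  Initial    0.04347     0.3424    0.08756
  Change    -0.03986    0.02657    0.02657
  Equil     0.003606      0.369     0.1141
  solve Keq expr → x = 0.01329; check Q = 3.7820e+04

Direction: forward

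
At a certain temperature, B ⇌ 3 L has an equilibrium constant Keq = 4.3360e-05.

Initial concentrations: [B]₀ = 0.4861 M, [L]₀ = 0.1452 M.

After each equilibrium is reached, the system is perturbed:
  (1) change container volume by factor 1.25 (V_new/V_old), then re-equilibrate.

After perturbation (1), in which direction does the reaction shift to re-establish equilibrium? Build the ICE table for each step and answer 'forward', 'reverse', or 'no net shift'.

Q₀ = 0.006298 vs Keq = 4.3360e-05 ⇒ Q>K, reverse
Step 1:
                  B         L
  Initial    0.4861    0.1452
  Change    0.03895   -0.1169
  Equil      0.5251   0.02834
  solve Keq expr → x = -0.03895; check Q = 4.3360e-05
Then change container volume by factor 1.25 (V_new/V_old).
Step 2:
                  B         L
  Initial      0.42   0.02267
  Change  -0.001204  0.003612
  Equil      0.4188   0.02629
  solve Keq expr → x = 0.001204; check Q = 4.3360e-05

Direction: forward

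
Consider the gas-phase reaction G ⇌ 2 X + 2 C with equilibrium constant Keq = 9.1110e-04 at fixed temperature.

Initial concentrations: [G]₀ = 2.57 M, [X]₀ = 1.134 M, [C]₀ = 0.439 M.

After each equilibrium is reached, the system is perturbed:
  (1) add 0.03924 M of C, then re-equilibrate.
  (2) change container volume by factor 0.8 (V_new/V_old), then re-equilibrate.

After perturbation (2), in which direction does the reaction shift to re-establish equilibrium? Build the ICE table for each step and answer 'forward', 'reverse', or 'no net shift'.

Direction: reverse

Q₀ = 0.09643 vs Keq = 9.1110e-04 ⇒ Q>K, reverse
Step 1:
                  G         X         C
  I            2.57     1.134     0.439
  C          0.1866   -0.3731   -0.3731
  E           2.757    0.7609   0.06587
  solve Keq expr → x = -0.1866; check Q = 9.1110e-04
Then add 0.03924 M of C.
Step 2:
                  G         X         C
  I           2.757    0.7609    0.1051
  C         0.01788  -0.03577  -0.03577
  E           2.774    0.7251   0.06934
  solve Keq expr → x = -0.01788; check Q = 9.1110e-04
Then change container volume by factor 0.8 (V_new/V_old).
Step 3:
                  G         X         C
  I           3.468    0.9064   0.08667
  C         0.01147  -0.02294  -0.02294
  E            3.48    0.8834   0.06373
  solve Keq expr → x = -0.01147; check Q = 9.1110e-04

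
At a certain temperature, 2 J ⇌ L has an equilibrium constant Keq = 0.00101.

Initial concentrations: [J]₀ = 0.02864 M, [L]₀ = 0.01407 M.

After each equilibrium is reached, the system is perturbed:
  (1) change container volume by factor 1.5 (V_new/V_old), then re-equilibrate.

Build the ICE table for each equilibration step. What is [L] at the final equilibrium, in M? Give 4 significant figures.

[L]_eq = 1.4470e-06 M

Q₀ = 17.15 vs Keq = 0.00101 ⇒ Q>K, reverse
Step 1:
                   J          L
  Initial    0.02864    0.01407
  Change     0.02813   -0.01407
  Equil      0.05677 3.2555e-06
  solve Keq expr → x = -0.01407; check Q = 0.00101
Then change container volume by factor 1.5 (V_new/V_old).
Step 2:
                   J          L
  Initial    0.03785 2.1703e-06
  Change  1.4467e-06 -7.2333e-07
  Equil      0.03785 1.4470e-06
  solve Keq expr → x = -7.2333e-07; check Q = 0.00101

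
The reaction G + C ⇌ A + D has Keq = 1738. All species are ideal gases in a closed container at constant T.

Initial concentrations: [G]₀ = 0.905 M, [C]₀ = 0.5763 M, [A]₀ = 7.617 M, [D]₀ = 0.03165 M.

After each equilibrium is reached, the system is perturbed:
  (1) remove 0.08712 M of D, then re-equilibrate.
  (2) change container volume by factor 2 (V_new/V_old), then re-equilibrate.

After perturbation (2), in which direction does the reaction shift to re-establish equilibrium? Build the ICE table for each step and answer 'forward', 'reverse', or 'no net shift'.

Q₀ = 0.4622 vs Keq = 1738 ⇒ Q<K, forward
Step 1:
                    G           C           A           D
  init          0.905      0.5763       7.617     0.03165
  Δ           -0.5679     -0.5679      0.5679      0.5679
  eq           0.3371    0.008377       8.185      0.5996
  solve Keq expr → x = 0.5679; check Q = 1738
Then remove 0.08712 M of D.
Step 2:
                    G           C           A           D
  init         0.3371    0.008377       8.185      0.5125
  Δ         -0.001175   -0.001175    0.001175    0.001175
  eq           0.3359    0.007202       8.186      0.5136
  solve Keq expr → x = 0.001175; check Q = 1738
Then change container volume by factor 2 (V_new/V_old).
Step 3:
                    G           C           A           D
  init          0.168    0.003601       4.093      0.2568
  Δ                 0           0           0           0
  eq            0.168    0.003601       4.093      0.2568
  solve Keq expr → x = 0; check Q = 1738

Direction: no net shift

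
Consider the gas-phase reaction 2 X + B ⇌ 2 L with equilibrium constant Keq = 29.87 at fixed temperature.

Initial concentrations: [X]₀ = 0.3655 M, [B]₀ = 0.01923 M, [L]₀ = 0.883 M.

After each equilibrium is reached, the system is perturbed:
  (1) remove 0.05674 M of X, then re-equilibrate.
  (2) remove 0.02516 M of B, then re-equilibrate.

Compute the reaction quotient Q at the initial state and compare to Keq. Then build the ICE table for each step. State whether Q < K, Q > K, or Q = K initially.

Q₀ = 303.5; Q > K (proceeds reverse)

Q₀ = 303.5 vs Keq = 29.87 ⇒ Q>K, reverse
Step 1:
                  X         B         L
  init       0.3655   0.01923     0.883
  Δ          0.1233   0.06165   -0.1233
  eq         0.4888   0.08088    0.7597
  solve Keq expr → x = -0.06165; check Q = 29.87
Then remove 0.05674 M of X.
Step 2:
                  X         B         L
  init       0.4321   0.08088    0.7597
  Δ         0.01892   0.00946  -0.01892
  eq          0.451   0.09034    0.7408
  solve Keq expr → x = -0.00946; check Q = 29.87
Then remove 0.02516 M of B.
Step 3:
                  X         B         L
  init        0.451   0.06518    0.7408
  Δ          0.0231   0.01155   -0.0231
  eq         0.4741   0.07673    0.7177
  solve Keq expr → x = -0.01155; check Q = 29.87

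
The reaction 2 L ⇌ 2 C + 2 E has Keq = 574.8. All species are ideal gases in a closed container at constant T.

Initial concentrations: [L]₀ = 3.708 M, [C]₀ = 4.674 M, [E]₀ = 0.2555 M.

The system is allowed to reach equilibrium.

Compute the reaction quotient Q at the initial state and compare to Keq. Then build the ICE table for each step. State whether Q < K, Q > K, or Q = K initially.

Q₀ = 0.1037 vs Keq = 574.8 ⇒ Q<K, forward
Step 1:
                    L           C           E
  Initial       3.708       4.674      0.2555
  Change       -2.769       2.769       2.769
  Equil         0.939       7.443       3.025
  solve Keq expr → x = 1.385; check Q = 574.8

Q₀ = 0.1037; Q < K (proceeds forward)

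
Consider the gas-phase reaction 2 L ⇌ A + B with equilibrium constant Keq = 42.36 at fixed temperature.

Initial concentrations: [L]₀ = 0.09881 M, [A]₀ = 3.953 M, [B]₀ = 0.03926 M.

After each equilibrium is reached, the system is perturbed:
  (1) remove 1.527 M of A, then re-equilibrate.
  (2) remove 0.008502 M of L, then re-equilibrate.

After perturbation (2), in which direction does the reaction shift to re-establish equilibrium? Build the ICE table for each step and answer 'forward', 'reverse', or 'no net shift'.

Direction: reverse

Q₀ = 15.9 vs Keq = 42.36 ⇒ Q<K, forward
Step 1:
                    L           A           B
  I           0.09881       3.953     0.03926
  C          -0.02814     0.01407     0.01407
  E           0.07067       3.967     0.05333
  solve Keq expr → x = 0.01407; check Q = 42.36
Then remove 1.527 M of A.
Step 2:
                    L           A           B
  I           0.07067        2.44     0.05333
  C          -0.01211    0.006056    0.006056
  E           0.05856       2.446     0.05939
  solve Keq expr → x = 0.006056; check Q = 42.36
Then remove 0.008502 M of L.
Step 3:
                    L           A           B
  I           0.05006       2.446     0.05939
  C          0.006769   -0.003385   -0.003385
  E           0.05683       2.443       0.056
  solve Keq expr → x = -0.003385; check Q = 42.36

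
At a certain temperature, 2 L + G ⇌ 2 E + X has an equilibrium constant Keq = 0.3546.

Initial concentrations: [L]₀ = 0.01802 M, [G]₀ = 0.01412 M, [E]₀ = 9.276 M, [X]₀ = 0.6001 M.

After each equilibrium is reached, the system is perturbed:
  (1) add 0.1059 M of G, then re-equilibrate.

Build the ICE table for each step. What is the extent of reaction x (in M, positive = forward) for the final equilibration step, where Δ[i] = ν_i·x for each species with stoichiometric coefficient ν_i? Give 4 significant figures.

Q₀ = 1.1262e+07 vs Keq = 0.3546 ⇒ Q>K, reverse
Step 1:
                  L         G         E         X
  init      0.01802   0.01412     9.276    0.6001
  Δ           1.191    0.5953    -1.191   -0.5953
  eq          1.209    0.6094     8.085  0.004828
  solve Keq expr → x = -0.5953; check Q = 0.3546
Then add 0.1059 M of G.
Step 2:
                  L         G         E         X
  init        1.209    0.7153     8.085  0.004828
  Δ        -0.00163 -8.1501e-04   0.00163 8.1501e-04
  eq          1.207    0.7145     8.087  0.005643
  solve Keq expr → x = 8.1501e-04; check Q = 0.3546

x = 8.1501e-04 M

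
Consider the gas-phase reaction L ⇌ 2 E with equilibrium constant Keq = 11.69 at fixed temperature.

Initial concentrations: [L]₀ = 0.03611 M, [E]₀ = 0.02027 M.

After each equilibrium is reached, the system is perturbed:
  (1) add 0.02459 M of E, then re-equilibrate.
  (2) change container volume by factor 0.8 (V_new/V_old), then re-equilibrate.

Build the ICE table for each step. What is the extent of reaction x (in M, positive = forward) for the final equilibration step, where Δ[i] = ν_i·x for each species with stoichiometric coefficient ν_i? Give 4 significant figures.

Q₀ = 0.01138 vs Keq = 11.69 ⇒ Q<K, forward
Step 1:
                  L         E
  I         0.03611   0.02027
  C         -0.0354    0.0708
  E       7.0949e-04   0.09107
  solve Keq expr → x = 0.0354; check Q = 11.69
Then add 0.02459 M of E.
Step 2:
                  L         E
  I       7.0949e-04    0.1157
  C       4.1837e-04 -8.3673e-04
  E        0.001128    0.1148
  solve Keq expr → x = -4.1837e-04; check Q = 11.69
Then change container volume by factor 0.8 (V_new/V_old).
Step 3:
                  L         E
  I         0.00141    0.1435
  C       3.3599e-04 -6.7198e-04
  E        0.001746    0.1429
  solve Keq expr → x = -3.3599e-04; check Q = 11.69

x = -3.3599e-04 M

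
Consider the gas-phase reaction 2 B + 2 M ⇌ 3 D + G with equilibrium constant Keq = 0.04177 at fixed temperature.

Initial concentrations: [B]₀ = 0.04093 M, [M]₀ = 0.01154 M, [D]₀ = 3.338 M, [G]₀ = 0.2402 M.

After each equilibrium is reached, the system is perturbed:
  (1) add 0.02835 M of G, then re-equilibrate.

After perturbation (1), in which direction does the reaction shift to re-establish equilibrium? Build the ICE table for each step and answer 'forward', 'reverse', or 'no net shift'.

Direction: reverse

Q₀ = 4.0044e+07 vs Keq = 0.04177 ⇒ Q>K, reverse
Step 1:
                   B          M          D          G
  init       0.04093    0.01154      3.338     0.2402
  Δ           0.4801     0.4801    -0.7201      -0.24
  eq           0.521     0.4916      2.618 1.5277e-04
  solve Keq expr → x = -0.24; check Q = 0.04177
Then add 0.02835 M of G.
Step 2:
                   B          M          D          G
  init         0.521     0.4916      2.618     0.0285
  Δ          0.05649    0.05649   -0.08474   -0.02825
  eq          0.5775     0.5481      2.533 2.5750e-04
  solve Keq expr → x = -0.02825; check Q = 0.04177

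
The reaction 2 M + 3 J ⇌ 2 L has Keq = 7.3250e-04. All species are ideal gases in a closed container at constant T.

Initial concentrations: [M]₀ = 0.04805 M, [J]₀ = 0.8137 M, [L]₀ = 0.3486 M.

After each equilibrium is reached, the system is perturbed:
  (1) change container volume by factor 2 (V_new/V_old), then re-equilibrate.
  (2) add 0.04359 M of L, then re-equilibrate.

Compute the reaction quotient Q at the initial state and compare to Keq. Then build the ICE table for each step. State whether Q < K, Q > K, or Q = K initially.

Q₀ = 97.7 vs Keq = 7.3250e-04 ⇒ Q>K, reverse
Step 1:
                    M           J           L
  I           0.04805      0.8137      0.3486
  C            0.3331      0.4996     -0.3331
  E            0.3811       1.313     0.01552
  solve Keq expr → x = -0.1665; check Q = 7.3250e-04
Then change container volume by factor 2 (V_new/V_old).
Step 2:
                    M           J           L
  I            0.1906      0.6567    0.007762
  C            0.0049     0.00735     -0.0049
  E            0.1955       0.664    0.002862
  solve Keq expr → x = -0.00245; check Q = 7.3250e-04
Then add 0.04359 M of L.
Step 3:
                    M           J           L
  I            0.1955       0.664     0.04645
  C           0.04246     0.06368    -0.04246
  E            0.2379      0.7277    0.003997
  solve Keq expr → x = -0.02123; check Q = 7.3250e-04

Q₀ = 97.7; Q > K (proceeds reverse)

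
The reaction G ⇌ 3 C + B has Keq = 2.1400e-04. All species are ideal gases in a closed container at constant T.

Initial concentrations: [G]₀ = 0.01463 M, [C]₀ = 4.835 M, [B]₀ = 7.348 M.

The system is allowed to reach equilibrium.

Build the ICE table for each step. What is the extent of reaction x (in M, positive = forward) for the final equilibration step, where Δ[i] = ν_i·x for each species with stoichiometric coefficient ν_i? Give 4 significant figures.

x = -1.599 M

Q₀ = 5.6769e+04 vs Keq = 2.1400e-04 ⇒ Q>K, reverse
Step 1:
                   G          C          B
  Initial    0.01463      4.835      7.348
  Change       1.599     -4.796     -1.599
  Equil        1.613    0.03916      5.749
  solve Keq expr → x = -1.599; check Q = 2.1400e-04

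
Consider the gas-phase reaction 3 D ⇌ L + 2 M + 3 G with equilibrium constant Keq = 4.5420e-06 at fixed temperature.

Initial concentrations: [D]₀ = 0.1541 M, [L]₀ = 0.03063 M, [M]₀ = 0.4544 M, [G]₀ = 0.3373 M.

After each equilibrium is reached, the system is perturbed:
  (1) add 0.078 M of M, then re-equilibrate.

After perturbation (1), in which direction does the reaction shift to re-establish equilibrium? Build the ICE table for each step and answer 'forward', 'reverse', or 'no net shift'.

Direction: reverse

Q₀ = 0.06632 vs Keq = 4.5420e-06 ⇒ Q>K, reverse
Step 1:
                    D           L           M           G
  init         0.1541     0.03063      0.4544      0.3373
  Δ            0.0918     -0.0306     -0.0612     -0.0918
  eq           0.2459  2.9523e-05      0.3932      0.2455
  solve Keq expr → x = -0.0306; check Q = 4.5420e-06
Then add 0.078 M of M.
Step 2:
                    D           L           M           G
  init         0.2459  2.9523e-05      0.4712      0.2455
  Δ        2.6850e-05 -8.9501e-06 -1.7900e-05 -2.6850e-05
  eq           0.2459  2.0573e-05      0.4712      0.2455
  solve Keq expr → x = -8.9501e-06; check Q = 4.5420e-06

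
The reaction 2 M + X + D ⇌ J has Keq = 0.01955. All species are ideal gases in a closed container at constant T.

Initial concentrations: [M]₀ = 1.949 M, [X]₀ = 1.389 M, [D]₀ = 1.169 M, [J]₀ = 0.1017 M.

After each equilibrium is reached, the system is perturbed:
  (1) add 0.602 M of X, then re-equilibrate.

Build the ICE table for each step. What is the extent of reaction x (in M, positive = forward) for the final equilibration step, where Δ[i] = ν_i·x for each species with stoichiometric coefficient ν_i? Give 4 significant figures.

x = 0.0325 M

Q₀ = 0.01649 vs Keq = 0.01955 ⇒ Q<K, forward
Step 1:
                    M           X           D           J
  Initial       1.949       1.389       1.169      0.1017
  Change     -0.02642    -0.01321    -0.01321     0.01321
  Equil         1.923       1.376       1.156      0.1149
  solve Keq expr → x = 0.01321; check Q = 0.01955
Then add 0.602 M of X.
Step 2:
                    M           X           D           J
  Initial       1.923       1.978       1.156      0.1149
  Change       -0.065     -0.0325     -0.0325      0.0325
  Equil         1.858       1.945       1.123      0.1474
  solve Keq expr → x = 0.0325; check Q = 0.01955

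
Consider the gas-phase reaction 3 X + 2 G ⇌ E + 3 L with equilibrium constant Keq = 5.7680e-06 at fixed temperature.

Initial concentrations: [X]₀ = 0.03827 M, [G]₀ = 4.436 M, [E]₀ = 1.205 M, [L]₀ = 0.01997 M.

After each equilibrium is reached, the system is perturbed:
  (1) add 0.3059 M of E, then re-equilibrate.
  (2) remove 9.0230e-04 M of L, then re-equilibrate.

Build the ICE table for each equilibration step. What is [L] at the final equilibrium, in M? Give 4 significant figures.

Q₀ = 0.008701 vs Keq = 5.7680e-06 ⇒ Q>K, reverse
Step 1:
                    X           G           E           L
  I           0.03827       4.436       1.205     0.01997
  C           0.01743     0.01162   -0.005809    -0.01743
  E            0.0557       4.448       1.199    0.002543
  solve Keq expr → x = -0.005809; check Q = 5.7680e-06
Then add 0.3059 M of E.
Step 2:
                    X           G           E           L
  I            0.0557       4.448       1.505    0.002543
  C        1.7786e-04  1.1857e-04 -5.9287e-05 -1.7786e-04
  E           0.05588       4.448       1.505    0.002365
  solve Keq expr → x = -5.9287e-05; check Q = 5.7680e-06
Then remove 9.0230e-04 M of L.
Step 3:
                    X           G           E           L
  I           0.05588       4.448       1.505    0.001463
  C       -8.6533e-04 -5.7688e-04  2.8844e-04  8.6533e-04
  E           0.05501       4.447       1.505    0.002328
  solve Keq expr → x = 2.8844e-04; check Q = 5.7680e-06

[L]_eq = 0.002328 M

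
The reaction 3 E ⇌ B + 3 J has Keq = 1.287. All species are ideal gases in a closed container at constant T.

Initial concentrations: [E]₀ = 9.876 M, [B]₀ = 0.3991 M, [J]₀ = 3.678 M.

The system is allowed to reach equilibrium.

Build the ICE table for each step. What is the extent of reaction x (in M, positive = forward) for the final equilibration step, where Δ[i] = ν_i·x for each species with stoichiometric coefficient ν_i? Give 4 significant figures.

x = 1.001 M

Q₀ = 0.02061 vs Keq = 1.287 ⇒ Q<K, forward
Step 1:
                   E          B          J
  I            9.876     0.3991      3.678
  C           -3.004      1.001      3.004
  E            6.872        1.4      6.682
  solve Keq expr → x = 1.001; check Q = 1.287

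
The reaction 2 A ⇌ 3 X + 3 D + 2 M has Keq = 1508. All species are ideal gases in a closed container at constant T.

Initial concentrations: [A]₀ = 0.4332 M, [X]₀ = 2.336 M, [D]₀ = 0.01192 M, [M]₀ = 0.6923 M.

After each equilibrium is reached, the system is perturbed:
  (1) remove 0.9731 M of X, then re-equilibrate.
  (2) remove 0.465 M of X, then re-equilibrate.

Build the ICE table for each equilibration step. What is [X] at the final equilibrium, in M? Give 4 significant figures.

[X]_eq = 1.509 M

Q₀ = 5.5139e-05 vs Keq = 1508 ⇒ Q<K, forward
Step 1:
                    A           X           D           M
  I            0.4332       2.336     0.01192      0.6923
  C           -0.3744      0.5615      0.5615      0.3744
  E           0.05884       2.898      0.5735       1.067
  solve Keq expr → x = 0.1872; check Q = 1508
Then remove 0.9731 M of X.
Step 2:
                    A           X           D           M
  I           0.05884       1.924      0.5735       1.067
  C          -0.02247     0.03371     0.03371     0.02247
  E           0.03636       1.958      0.6072       1.089
  solve Keq expr → x = 0.01124; check Q = 1508
Then remove 0.465 M of X.
Step 3:
                    A           X           D           M
  I           0.03636       1.493      0.6072       1.089
  C          -0.01055     0.01582     0.01582     0.01055
  E           0.02581       1.509       0.623         1.1
  solve Keq expr → x = 0.005274; check Q = 1508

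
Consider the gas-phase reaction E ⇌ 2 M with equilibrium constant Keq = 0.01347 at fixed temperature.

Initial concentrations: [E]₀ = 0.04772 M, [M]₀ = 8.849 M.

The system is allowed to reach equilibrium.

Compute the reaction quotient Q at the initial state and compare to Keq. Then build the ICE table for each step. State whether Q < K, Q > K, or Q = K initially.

Q₀ = 1641 vs Keq = 0.01347 ⇒ Q>K, reverse
Step 1:
                  E         M
  Initial   0.04772     8.849
  Change      4.303    -8.607
  Equil       4.351    0.2421
  solve Keq expr → x = -4.303; check Q = 0.01347

Q₀ = 1641; Q > K (proceeds reverse)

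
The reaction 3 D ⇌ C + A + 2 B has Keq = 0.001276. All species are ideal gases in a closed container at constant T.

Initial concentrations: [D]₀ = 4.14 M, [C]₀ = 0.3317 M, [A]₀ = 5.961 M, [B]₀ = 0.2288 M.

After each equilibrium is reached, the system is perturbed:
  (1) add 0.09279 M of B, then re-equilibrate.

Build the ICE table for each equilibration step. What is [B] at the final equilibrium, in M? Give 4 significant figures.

[B]_eq = 0.2397 M

Q₀ = 0.001459 vs Keq = 0.001276 ⇒ Q>K, reverse
Step 1:
                    D           C           A           B
  init           4.14      0.3317       5.961      0.2288
  Δ           0.01722    -0.00574    -0.00574    -0.01148
  eq            4.157       0.326       5.955      0.2173
  solve Keq expr → x = -0.00574; check Q = 0.001276
Then add 0.09279 M of B.
Step 2:
                    D           C           A           B
  init          4.157       0.326       5.955      0.3101
  Δ            0.1057    -0.03523    -0.03523    -0.07046
  eq            4.263      0.2907        5.92      0.2397
  solve Keq expr → x = -0.03523; check Q = 0.001276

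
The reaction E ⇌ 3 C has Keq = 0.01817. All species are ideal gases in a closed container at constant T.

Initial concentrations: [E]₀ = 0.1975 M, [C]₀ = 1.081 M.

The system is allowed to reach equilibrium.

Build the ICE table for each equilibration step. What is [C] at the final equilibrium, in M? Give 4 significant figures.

[C]_eq = 0.2071 M

Q₀ = 6.396 vs Keq = 0.01817 ⇒ Q>K, reverse
Step 1:
                   E          C
  Initial     0.1975      1.081
  Change      0.2913    -0.8739
  Equil       0.4888     0.2071
  solve Keq expr → x = -0.2913; check Q = 0.01817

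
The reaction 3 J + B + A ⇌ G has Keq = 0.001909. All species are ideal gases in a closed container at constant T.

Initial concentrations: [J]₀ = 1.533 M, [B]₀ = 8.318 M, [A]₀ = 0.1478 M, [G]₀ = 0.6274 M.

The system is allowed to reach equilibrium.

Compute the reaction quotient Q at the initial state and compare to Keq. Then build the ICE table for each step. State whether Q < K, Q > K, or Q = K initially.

Q₀ = 0.1417; Q > K (proceeds reverse)

Q₀ = 0.1417 vs Keq = 0.001909 ⇒ Q>K, reverse
Step 1:
                    J           B           A           G
  init          1.533       8.318      0.1478      0.6274
  Δ             1.262      0.4205      0.4205     -0.4205
  eq            2.795       8.739      0.5683      0.2069
  solve Keq expr → x = -0.4205; check Q = 0.001909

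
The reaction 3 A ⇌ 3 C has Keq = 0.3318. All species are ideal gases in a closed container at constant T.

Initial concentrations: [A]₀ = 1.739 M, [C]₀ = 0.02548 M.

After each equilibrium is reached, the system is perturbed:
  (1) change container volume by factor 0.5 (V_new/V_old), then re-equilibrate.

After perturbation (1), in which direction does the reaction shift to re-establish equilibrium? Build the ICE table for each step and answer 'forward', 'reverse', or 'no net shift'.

Direction: no net shift

Q₀ = 3.1456e-06 vs Keq = 0.3318 ⇒ Q<K, forward
Step 1:
                    A           C
  Initial       1.739     0.02548
  Change      -0.6963      0.6963
  Equil         1.043      0.7218
  solve Keq expr → x = 0.2321; check Q = 0.3318
Then change container volume by factor 0.5 (V_new/V_old).
Step 2:
                    A           C
  Initial       2.085       1.444
  Change            0           0
  Equil         2.085       1.444
  solve Keq expr → x = 0; check Q = 0.3318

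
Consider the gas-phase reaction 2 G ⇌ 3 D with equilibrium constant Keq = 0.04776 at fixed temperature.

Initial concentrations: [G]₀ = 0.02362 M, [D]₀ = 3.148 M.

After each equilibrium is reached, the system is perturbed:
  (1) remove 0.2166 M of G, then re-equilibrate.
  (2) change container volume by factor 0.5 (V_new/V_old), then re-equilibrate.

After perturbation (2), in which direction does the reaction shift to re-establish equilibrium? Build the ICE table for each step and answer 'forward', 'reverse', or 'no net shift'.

Direction: reverse

Q₀ = 5.5917e+04 vs Keq = 0.04776 ⇒ Q>K, reverse
Step 1:
                    G           D
  init        0.02362       3.148
  Δ             1.745      -2.617
  eq            1.769      0.5306
  solve Keq expr → x = -0.8725; check Q = 0.04776
Then remove 0.2166 M of G.
Step 2:
                    G           D
  init          1.552      0.5306
  Δ           0.02591    -0.03886
  eq            1.578      0.4917
  solve Keq expr → x = -0.01295; check Q = 0.04776
Then change container volume by factor 0.5 (V_new/V_old).
Step 3:
                    G           D
  init          3.156      0.9835
  Δ            0.1219     -0.1829
  eq            3.278      0.8006
  solve Keq expr → x = -0.06097; check Q = 0.04776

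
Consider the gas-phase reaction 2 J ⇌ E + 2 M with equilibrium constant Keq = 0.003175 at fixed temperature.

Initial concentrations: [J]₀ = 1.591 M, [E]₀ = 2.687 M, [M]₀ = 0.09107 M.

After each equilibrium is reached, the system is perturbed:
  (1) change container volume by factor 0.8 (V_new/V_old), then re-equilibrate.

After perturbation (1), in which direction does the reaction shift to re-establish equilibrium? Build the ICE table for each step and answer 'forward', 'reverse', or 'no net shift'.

Q₀ = 0.008804 vs Keq = 0.003175 ⇒ Q>K, reverse
Step 1:
                   J          E          M
  init         1.591      2.687    0.09107
  Δ          0.03499    -0.0175   -0.03499
  eq           1.626       2.67    0.05608
  solve Keq expr → x = -0.0175; check Q = 0.003175
Then change container volume by factor 0.8 (V_new/V_old).
Step 2:
                   J          E          M
  init         2.032      3.337    0.07009
  Δ         0.007146  -0.003573  -0.007146
  eq            2.04      3.333    0.06295
  solve Keq expr → x = -0.003573; check Q = 0.003175

Direction: reverse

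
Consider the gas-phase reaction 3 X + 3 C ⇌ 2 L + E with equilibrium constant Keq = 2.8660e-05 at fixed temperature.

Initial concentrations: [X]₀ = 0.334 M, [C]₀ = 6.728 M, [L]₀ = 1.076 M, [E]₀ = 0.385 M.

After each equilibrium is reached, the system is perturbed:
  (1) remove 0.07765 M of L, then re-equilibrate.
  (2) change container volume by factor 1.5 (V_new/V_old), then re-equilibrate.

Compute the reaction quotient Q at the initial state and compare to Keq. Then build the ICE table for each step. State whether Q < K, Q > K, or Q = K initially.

Q₀ = 0.03928; Q > K (proceeds reverse)

Q₀ = 0.03928 vs Keq = 2.8660e-05 ⇒ Q>K, reverse
Step 1:
                   X          C          L          E
  Initial      0.334      6.728      1.076      0.385
  Change      0.8769     0.8769    -0.5846    -0.2923
  Equil        1.211      7.605     0.4914    0.09269
  solve Keq expr → x = -0.2923; check Q = 2.8660e-05
Then remove 0.07765 M of L.
Step 2:
                   X          C          L          E
  Initial      1.211      7.605     0.4137    0.09269
  Change    -0.03651   -0.03651    0.02434    0.01217
  Equil        1.174      7.568     0.4381     0.1049
  solve Keq expr → x = 0.01217; check Q = 2.8660e-05
Then change container volume by factor 1.5 (V_new/V_old).
Step 3:
                   X          C          L          E
  Initial     0.7829      5.046     0.2921    0.06991
  Change     0.07964    0.07964   -0.05309   -0.02655
  Equil       0.8626      5.125      0.239    0.04337
  solve Keq expr → x = -0.02655; check Q = 2.8660e-05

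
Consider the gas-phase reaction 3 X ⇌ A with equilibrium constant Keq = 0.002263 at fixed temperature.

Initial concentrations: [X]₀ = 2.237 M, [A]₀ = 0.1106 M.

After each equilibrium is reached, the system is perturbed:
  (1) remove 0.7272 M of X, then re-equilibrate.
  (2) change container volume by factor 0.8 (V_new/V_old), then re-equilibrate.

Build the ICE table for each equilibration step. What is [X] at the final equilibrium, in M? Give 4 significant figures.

[X]_eq = 2.227 M

Q₀ = 0.00988 vs Keq = 0.002263 ⇒ Q>K, reverse
Step 1:
                  X         A
  I           2.237    0.1106
  C          0.2299  -0.07663
  E           2.467   0.03397
  solve Keq expr → x = -0.07663; check Q = 0.002263
Then remove 0.7272 M of X.
Step 2:
                  X         A
  I            1.74   0.03397
  C          0.0622  -0.02073
  E           1.802   0.01324
  solve Keq expr → x = -0.02073; check Q = 0.002263
Then change container volume by factor 0.8 (V_new/V_old).
Step 3:
                  X         A
  I           2.252   0.01655
  C        -0.02534  0.008446
  E           2.227     0.025
  solve Keq expr → x = 0.008446; check Q = 0.002263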